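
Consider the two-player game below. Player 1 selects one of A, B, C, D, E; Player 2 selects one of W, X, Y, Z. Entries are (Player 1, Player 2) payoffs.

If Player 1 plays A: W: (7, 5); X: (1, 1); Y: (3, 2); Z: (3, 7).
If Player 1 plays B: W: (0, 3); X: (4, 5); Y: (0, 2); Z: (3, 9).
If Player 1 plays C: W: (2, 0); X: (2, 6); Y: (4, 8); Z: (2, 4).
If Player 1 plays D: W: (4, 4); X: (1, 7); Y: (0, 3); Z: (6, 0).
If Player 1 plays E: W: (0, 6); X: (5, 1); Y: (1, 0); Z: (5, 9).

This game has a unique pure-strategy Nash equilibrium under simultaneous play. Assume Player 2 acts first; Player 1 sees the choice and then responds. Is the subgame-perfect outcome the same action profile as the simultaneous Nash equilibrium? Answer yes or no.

Work backward from Player 1's decision.
- W → Player 1 plays A (best of 7, 0, 2, 4, 0); Player 2 gets 5.
- X → Player 1 plays E (best of 1, 4, 2, 1, 5); Player 2 gets 1.
- Y → Player 1 plays C (best of 3, 0, 4, 0, 1); Player 2 gets 8.
- Z → Player 1 plays D (best of 3, 3, 2, 6, 5); Player 2 gets 0.
Among 5, 1, 8, 0, the best is 8 at Y. Subgame-perfect outcome: (C, Y) with payoffs (4, 8).
Under simultaneous play:
Player 1's best replies: W→A; X→E; Y→C; Z→D.
Player 2's best replies: A→Z; B→Z; C→Y; D→X; E→Z.
Only (C, Y) has each player best-responding; Nash payoffs (4, 8).
Sequential outcome (C, Y) coincides with the Nash profile (C, Y).

yes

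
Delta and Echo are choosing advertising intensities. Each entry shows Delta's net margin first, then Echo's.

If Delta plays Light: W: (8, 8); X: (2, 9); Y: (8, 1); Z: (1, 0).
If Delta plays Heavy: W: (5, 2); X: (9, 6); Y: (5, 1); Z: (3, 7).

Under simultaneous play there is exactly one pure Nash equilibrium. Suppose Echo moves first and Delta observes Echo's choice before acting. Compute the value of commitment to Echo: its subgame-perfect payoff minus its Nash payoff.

1

Solve by backward induction (Echo leads).
- W: BR = Light, leader payoff 8.
- X: BR = Heavy, leader payoff 6.
- Y: BR = Light, leader payoff 1.
- Z: BR = Heavy, leader payoff 7.
Among 8, 6, 1, 7, the best is 8 at W. Subgame-perfect outcome: (Light, W) with payoffs (8, 8).
Under simultaneous play:
Delta's best replies: W→Light; X→Heavy; Y→Light; Z→Heavy.
Echo's best replies: Light→X; Heavy→Z.
The unique mutual best reply is (Heavy, Z), giving (3, 7).
Echo's commitment gain: 8 − 7 = 1.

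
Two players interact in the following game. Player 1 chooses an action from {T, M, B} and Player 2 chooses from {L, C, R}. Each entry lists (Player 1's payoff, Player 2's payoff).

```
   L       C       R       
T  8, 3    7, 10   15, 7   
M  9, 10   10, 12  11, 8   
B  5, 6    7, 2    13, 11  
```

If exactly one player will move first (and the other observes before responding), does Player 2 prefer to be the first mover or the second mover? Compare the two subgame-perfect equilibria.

first

If Player 1 leads: Player 2's best replies are T→C, M→C, B→R; Player 1's induced payoffs 7, 10, 13; outcome (B, R), payoffs (13, 11).
If Player 2 leads: Player 1's best replies are L→M, C→M, R→T; Player 2's induced payoffs 10, 12, 7; outcome (M, C), payoffs (10, 12).
Player 2 gets 12 moving first and 11 moving second, so Player 2 prefers to move first.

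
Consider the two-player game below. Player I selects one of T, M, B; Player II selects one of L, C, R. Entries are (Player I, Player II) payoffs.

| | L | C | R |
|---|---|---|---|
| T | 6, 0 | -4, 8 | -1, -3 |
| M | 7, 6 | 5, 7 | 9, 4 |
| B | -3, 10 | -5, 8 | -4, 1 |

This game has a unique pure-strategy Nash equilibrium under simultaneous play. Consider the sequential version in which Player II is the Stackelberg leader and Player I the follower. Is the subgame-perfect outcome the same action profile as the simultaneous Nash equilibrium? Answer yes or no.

Solve by backward induction (Player II leads).
- L: BR = M, leader payoff 6.
- C: BR = M, leader payoff 7.
- R: BR = M, leader payoff 4.
Among 6, 7, 4, the best is 7 at C. Subgame-perfect outcome: (M, C) with payoffs (5, 7).
For the simultaneous game, intersect best replies.
Player I's best replies: L→M; C→M; R→M.
Player II's best replies: T→C; M→C; B→L.
Only (M, C) has each player best-responding; Nash payoffs (5, 7).
Sequential outcome (M, C) coincides with the Nash profile (M, C).

yes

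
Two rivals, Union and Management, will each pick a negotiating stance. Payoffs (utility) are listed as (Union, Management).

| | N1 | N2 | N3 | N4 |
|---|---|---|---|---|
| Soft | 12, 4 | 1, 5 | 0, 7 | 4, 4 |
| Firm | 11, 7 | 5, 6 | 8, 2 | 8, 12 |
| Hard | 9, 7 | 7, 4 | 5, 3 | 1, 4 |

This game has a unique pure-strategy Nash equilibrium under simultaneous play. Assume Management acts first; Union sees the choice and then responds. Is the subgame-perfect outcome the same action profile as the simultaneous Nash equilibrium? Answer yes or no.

Solve by backward induction (Management leads).
- N1: BR = Soft, leader payoff 4.
- N2: BR = Hard, leader payoff 4.
- N3: BR = Firm, leader payoff 2.
- N4: BR = Firm, leader payoff 12.
Maximizing over 4, 4, 2, 12, Management chooses N4. Subgame-perfect outcome: (Firm, N4) with payoffs (8, 12).
Now find the simultaneous Nash equilibrium.
Union's best replies: N1→Soft; N2→Hard; N3→Firm; N4→Firm.
Management's best replies: Soft→N3; Firm→N4; Hard→N1.
Only (Firm, N4) has each player best-responding; Nash payoffs (8, 12).
Sequential outcome (Firm, N4) coincides with the Nash profile (Firm, N4).

yes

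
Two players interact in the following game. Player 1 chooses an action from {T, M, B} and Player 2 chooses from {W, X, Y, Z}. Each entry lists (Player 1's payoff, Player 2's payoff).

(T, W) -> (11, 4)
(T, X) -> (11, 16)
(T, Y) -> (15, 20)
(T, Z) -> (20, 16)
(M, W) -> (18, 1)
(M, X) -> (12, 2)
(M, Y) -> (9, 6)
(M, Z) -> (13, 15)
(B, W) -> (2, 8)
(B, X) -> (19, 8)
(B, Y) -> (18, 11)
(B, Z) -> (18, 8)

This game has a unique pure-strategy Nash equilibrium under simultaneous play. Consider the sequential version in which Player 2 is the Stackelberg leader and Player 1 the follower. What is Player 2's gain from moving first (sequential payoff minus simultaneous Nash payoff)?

5

Backward induction with Player 2 moving first.
- W: BR = M, leader payoff 1.
- X: BR = B, leader payoff 8.
- Y: BR = B, leader payoff 11.
- Z: BR = T, leader payoff 16.
Among 1, 8, 11, 16, the best is 16 at Z. Subgame-perfect outcome: (T, Z) with payoffs (20, 16).
Now find the simultaneous Nash equilibrium.
Player 1's best replies: W→M; X→B; Y→B; Z→T.
Player 2's best replies: T→Y; M→Z; B→Y.
Only (B, Y) has each player best-responding; Nash payoffs (18, 11).
Player 2's commitment gain: 16 − 11 = 5.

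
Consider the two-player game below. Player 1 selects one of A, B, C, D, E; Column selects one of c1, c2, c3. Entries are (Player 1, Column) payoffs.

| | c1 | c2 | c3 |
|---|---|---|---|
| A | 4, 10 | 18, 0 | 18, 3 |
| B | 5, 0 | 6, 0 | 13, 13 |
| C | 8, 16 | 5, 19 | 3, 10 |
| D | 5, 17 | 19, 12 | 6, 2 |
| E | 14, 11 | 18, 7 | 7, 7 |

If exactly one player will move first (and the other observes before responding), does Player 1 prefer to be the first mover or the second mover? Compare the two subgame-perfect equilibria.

second

If Player 1 leads: Column's best replies are A→c1, B→c3, C→c2, D→c1, E→c1; Player 1's induced payoffs 4, 13, 5, 5, 14; outcome (E, c1), payoffs (14, 11).
If Column leads: Player 1's best replies are c1→E, c2→D, c3→A; Column's induced payoffs 11, 12, 3; outcome (D, c2), payoffs (19, 12).
Player 1 gets 14 moving first and 19 moving second, so Player 1 prefers to move second.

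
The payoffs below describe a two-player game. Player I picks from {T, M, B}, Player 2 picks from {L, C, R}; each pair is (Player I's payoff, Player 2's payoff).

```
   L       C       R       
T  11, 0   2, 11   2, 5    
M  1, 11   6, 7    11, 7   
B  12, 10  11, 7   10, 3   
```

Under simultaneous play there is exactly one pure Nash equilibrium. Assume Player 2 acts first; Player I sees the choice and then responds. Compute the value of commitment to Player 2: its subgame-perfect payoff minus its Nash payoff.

Solve by backward induction (Player 2 leads).
- L: BR = B, leader payoff 10.
- C: BR = B, leader payoff 7.
- R: BR = M, leader payoff 7.
Player 2's induced payoffs are 10, 7, 7, so Player 2 commits to L. Subgame-perfect outcome: (B, L) with payoffs (12, 10).
Now find the simultaneous Nash equilibrium.
Player I's best replies: L→B; C→B; R→M.
Player 2's best replies: T→C; M→L; B→L.
Only (B, L) has each player best-responding; Nash payoffs (12, 10).
Player 2's commitment gain: 10 − 10 = 0.

0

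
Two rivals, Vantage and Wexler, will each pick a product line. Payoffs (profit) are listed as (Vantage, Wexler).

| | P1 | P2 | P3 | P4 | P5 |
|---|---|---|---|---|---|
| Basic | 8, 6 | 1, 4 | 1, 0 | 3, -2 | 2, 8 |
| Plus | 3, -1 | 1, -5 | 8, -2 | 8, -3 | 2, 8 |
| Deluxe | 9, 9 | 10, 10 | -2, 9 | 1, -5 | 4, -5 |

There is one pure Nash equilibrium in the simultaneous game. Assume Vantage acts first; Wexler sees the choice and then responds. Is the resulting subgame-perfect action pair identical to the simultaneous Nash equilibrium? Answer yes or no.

yes

Work backward from Wexler's decision.
- Basic: Wexler compares 6, 4, 0, -2, 8 and picks P5; Vantage would get 2.
- Plus: Wexler compares -1, -5, -2, -3, 8 and picks P5; Vantage would get 2.
- Deluxe: Wexler compares 9, 10, 9, -5, -5 and picks P2; Vantage would get 10.
Among 2, 2, 10, the best is 10 at Deluxe. Subgame-perfect outcome: (Deluxe, P2) with payoffs (10, 10).
For the simultaneous game, intersect best replies.
Vantage's best replies: P1→Deluxe; P2→Deluxe; P3→Plus; P4→Plus; P5→Deluxe.
Wexler's best replies: Basic→P5; Plus→P5; Deluxe→P2.
Only (Deluxe, P2) has each player best-responding; Nash payoffs (10, 10).
Sequential outcome (Deluxe, P2) coincides with the Nash profile (Deluxe, P2).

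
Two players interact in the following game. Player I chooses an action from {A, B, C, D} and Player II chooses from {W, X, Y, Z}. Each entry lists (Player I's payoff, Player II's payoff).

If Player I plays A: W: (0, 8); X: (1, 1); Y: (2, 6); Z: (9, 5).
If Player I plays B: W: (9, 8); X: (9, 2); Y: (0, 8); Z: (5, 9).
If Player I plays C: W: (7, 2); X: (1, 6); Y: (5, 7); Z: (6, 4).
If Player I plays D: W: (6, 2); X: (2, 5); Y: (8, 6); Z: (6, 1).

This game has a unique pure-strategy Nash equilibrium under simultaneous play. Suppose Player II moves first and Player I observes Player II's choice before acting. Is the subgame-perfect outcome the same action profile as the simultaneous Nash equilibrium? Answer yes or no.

no

Backward induction with Player II moving first.
- W: Player I compares 0, 9, 7, 6 and picks B; Player II would get 8.
- X: Player I compares 1, 9, 1, 2 and picks B; Player II would get 2.
- Y: Player I compares 2, 0, 5, 8 and picks D; Player II would get 6.
- Z: Player I compares 9, 5, 6, 6 and picks A; Player II would get 5.
Among 8, 2, 6, 5, the best is 8 at W. Subgame-perfect outcome: (B, W) with payoffs (9, 8).
For the simultaneous game, intersect best replies.
Player I's best replies: W→B; X→B; Y→D; Z→A.
Player II's best replies: A→W; B→Z; C→Y; D→Y.
The unique mutual best reply is (D, Y), giving (8, 6).
Sequential outcome (B, W) differs from the Nash profile (D, Y).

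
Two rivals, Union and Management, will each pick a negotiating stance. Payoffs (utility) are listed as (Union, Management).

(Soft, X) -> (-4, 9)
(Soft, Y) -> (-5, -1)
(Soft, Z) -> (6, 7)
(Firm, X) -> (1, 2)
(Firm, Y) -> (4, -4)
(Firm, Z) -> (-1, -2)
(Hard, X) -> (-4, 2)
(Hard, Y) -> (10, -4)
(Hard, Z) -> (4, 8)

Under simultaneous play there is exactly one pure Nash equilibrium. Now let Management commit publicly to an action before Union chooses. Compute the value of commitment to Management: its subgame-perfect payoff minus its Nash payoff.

5

Solve by backward induction (Management leads).
- X: BR = Firm, leader payoff 2.
- Y: BR = Hard, leader payoff -4.
- Z: BR = Soft, leader payoff 7.
Among 2, -4, 7, the best is 7 at Z. Subgame-perfect outcome: (Soft, Z) with payoffs (6, 7).
For the simultaneous game, intersect best replies.
Union's best replies: X→Firm; Y→Hard; Z→Soft.
Management's best replies: Soft→X; Firm→X; Hard→Z.
The unique mutual best reply is (Firm, X), giving (1, 2).
Management's commitment gain: 7 − 2 = 5.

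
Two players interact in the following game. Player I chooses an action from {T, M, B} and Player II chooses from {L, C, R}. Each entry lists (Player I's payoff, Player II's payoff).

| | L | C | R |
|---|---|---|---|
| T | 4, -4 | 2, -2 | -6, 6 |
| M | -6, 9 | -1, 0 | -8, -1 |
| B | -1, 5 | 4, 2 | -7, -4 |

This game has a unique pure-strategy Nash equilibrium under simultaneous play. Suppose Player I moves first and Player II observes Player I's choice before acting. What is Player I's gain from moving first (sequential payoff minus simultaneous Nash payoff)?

5

Solve by backward induction (Player I leads).
- T: Player II compares -4, -2, 6 and picks R; Player I would get -6.
- M: Player II compares 9, 0, -1 and picks L; Player I would get -6.
- B: Player II compares 5, 2, -4 and picks L; Player I would get -1.
Maximizing over -6, -6, -1, Player I chooses B. Subgame-perfect outcome: (B, L) with payoffs (-1, 5).
For the simultaneous game, intersect best replies.
Player I's best replies: L→T; C→B; R→T.
Player II's best replies: T→R; M→L; B→L.
Only (T, R) has each player best-responding; Nash payoffs (-6, 6).
Player I's commitment gain: -1 − -6 = 5.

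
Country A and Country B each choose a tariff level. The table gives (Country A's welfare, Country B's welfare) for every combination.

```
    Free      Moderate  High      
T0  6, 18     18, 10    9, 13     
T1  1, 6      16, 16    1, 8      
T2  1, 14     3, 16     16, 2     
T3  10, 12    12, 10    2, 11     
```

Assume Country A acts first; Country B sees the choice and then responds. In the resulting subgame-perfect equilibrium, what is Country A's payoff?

16

Solve by backward induction (Country A leads).
- T0: BR = Free, leader payoff 6.
- T1: BR = Moderate, leader payoff 16.
- T2: BR = Moderate, leader payoff 3.
- T3: BR = Free, leader payoff 10.
Maximizing over 6, 16, 3, 10, Country A chooses T1. Subgame-perfect outcome: (T1, Moderate) with payoffs (16, 16).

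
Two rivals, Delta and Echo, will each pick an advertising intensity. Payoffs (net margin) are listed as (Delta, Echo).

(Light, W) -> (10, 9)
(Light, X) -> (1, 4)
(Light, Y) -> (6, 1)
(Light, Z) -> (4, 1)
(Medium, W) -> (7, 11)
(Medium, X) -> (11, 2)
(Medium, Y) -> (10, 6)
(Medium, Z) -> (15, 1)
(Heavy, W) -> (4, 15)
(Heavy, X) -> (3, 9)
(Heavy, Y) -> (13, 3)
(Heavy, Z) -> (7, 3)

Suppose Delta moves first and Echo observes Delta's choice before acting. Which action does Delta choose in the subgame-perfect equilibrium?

Light

Work backward from Echo's decision.
- Light: BR = W, leader payoff 10.
- Medium: BR = W, leader payoff 7.
- Heavy: BR = W, leader payoff 4.
Maximizing over 10, 7, 4, Delta chooses Light. Subgame-perfect outcome: (Light, W) with payoffs (10, 9).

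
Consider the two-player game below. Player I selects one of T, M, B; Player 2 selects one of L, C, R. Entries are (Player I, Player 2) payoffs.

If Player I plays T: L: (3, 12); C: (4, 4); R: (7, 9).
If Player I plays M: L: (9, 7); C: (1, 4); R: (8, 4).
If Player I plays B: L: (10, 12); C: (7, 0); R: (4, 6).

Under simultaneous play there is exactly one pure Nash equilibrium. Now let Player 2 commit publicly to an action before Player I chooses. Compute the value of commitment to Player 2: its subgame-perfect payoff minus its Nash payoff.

Solve by backward induction (Player 2 leads).
- L → Player I plays B (best of 3, 9, 10); Player 2 gets 12.
- C → Player I plays B (best of 4, 1, 7); Player 2 gets 0.
- R → Player I plays M (best of 7, 8, 4); Player 2 gets 4.
Maximizing over 12, 0, 4, Player 2 chooses L. Subgame-perfect outcome: (B, L) with payoffs (10, 12).
For the simultaneous game, intersect best replies.
Player I's best replies: L→B; C→B; R→M.
Player 2's best replies: T→L; M→L; B→L.
Only (B, L) has each player best-responding; Nash payoffs (10, 12).
Player 2's commitment gain: 12 − 12 = 0.

0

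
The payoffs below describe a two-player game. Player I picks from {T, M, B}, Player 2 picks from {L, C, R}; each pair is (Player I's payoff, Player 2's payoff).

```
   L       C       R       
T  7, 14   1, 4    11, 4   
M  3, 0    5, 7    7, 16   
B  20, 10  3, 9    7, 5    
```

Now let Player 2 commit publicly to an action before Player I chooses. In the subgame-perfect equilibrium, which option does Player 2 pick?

Work backward from Player I's decision.
- L: BR = B, leader payoff 10.
- C: BR = M, leader payoff 7.
- R: BR = T, leader payoff 4.
Among 10, 7, 4, the best is 10 at L. Subgame-perfect outcome: (B, L) with payoffs (20, 10).

L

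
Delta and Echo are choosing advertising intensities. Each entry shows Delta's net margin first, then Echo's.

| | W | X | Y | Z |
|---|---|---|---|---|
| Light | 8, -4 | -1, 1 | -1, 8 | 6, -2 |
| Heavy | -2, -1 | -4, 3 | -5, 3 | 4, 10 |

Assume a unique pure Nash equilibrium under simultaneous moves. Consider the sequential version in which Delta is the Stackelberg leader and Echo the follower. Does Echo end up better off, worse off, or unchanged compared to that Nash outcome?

Solve by backward induction (Delta leads).
- Light: Echo compares -4, 1, 8, -2 and picks Y; Delta would get -1.
- Heavy: Echo compares -1, 3, 3, 10 and picks Z; Delta would get 4.
Among -1, 4, the best is 4 at Heavy. Subgame-perfect outcome: (Heavy, Z) with payoffs (4, 10).
For the simultaneous game, intersect best replies.
Delta's best replies: W→Light; X→Light; Y→Light; Z→Light.
Echo's best replies: Light→Y; Heavy→Z.
The unique mutual best reply is (Light, Y), giving (-1, 8).
Echo earns 10 sequentially versus 8 at the Nash outcome: better off.

better off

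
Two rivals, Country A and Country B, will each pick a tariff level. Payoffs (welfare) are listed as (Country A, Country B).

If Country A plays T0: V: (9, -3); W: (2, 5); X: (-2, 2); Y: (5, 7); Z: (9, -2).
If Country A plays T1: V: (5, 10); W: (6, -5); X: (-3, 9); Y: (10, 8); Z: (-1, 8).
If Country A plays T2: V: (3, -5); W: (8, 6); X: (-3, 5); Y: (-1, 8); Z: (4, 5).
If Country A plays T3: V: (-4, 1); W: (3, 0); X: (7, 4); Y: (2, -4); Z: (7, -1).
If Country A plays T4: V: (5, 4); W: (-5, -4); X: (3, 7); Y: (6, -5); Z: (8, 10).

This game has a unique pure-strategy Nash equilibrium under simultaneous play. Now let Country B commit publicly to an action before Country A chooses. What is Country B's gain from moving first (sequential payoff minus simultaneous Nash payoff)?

Backward induction with Country B moving first.
- V: Country A compares 9, 5, 3, -4, 5 and picks T0; Country B would get -3.
- W: Country A compares 2, 6, 8, 3, -5 and picks T2; Country B would get 6.
- X: Country A compares -2, -3, -3, 7, 3 and picks T3; Country B would get 4.
- Y: Country A compares 5, 10, -1, 2, 6 and picks T1; Country B would get 8.
- Z: Country A compares 9, -1, 4, 7, 8 and picks T0; Country B would get -2.
Maximizing over -3, 6, 4, 8, -2, Country B chooses Y. Subgame-perfect outcome: (T1, Y) with payoffs (10, 8).
Now find the simultaneous Nash equilibrium.
Country A's best replies: V→T0; W→T2; X→T3; Y→T1; Z→T0.
Country B's best replies: T0→Y; T1→V; T2→Y; T3→X; T4→Z.
Only (T3, X) has each player best-responding; Nash payoffs (7, 4).
Country B's commitment gain: 8 − 4 = 4.

4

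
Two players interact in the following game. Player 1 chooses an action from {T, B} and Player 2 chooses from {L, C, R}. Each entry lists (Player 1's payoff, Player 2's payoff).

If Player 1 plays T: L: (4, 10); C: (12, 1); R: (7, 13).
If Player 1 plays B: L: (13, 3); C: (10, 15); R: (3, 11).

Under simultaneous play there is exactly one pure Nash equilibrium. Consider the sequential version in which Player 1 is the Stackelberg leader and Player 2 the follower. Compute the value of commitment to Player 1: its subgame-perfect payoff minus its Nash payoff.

3

Player 2 best-responds to each possible Player 1 move:
- T → Player 2 plays R (best of 10, 1, 13); Player 1 gets 7.
- B → Player 2 plays C (best of 3, 15, 11); Player 1 gets 10.
Maximizing over 7, 10, Player 1 chooses B. Subgame-perfect outcome: (B, C) with payoffs (10, 15).
For the simultaneous game, intersect best replies.
Player 1's best replies: L→B; C→T; R→T.
Player 2's best replies: T→R; B→C.
Only (T, R) has each player best-responding; Nash payoffs (7, 13).
Player 1's commitment gain: 10 − 7 = 3.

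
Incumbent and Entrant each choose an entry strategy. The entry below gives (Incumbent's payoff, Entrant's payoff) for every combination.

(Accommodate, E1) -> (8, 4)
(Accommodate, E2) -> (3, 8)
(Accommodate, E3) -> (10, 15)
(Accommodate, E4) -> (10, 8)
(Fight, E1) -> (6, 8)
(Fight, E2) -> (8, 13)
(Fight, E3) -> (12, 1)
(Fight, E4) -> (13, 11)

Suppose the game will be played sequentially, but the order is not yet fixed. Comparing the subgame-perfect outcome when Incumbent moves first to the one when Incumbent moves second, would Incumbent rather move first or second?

first

If Incumbent leads: Entrant's best replies are Accommodate→E3, Fight→E2; Incumbent's induced payoffs 10, 8; outcome (Accommodate, E3), payoffs (10, 15).
If Entrant leads: Incumbent's best replies are E1→Accommodate, E2→Fight, E3→Fight, E4→Fight; Entrant's induced payoffs 4, 13, 1, 11; outcome (Fight, E2), payoffs (8, 13).
Incumbent gets 10 moving first and 8 moving second, so Incumbent prefers to move first.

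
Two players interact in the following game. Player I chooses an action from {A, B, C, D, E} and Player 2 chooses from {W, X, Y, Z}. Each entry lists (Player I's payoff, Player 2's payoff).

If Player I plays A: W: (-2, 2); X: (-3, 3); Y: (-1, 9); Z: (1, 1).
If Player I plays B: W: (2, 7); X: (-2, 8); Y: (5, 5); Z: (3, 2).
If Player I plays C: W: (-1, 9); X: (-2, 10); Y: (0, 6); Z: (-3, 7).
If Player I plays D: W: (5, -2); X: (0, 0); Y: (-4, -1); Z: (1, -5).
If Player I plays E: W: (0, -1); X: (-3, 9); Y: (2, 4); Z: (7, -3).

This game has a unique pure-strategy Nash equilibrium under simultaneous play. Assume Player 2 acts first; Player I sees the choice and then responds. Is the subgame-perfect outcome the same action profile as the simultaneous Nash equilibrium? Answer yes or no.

no

Player I best-responds to each possible Player 2 move:
- W → Player I plays D (best of -2, 2, -1, 5, 0); Player 2 gets -2.
- X → Player I plays D (best of -3, -2, -2, 0, -3); Player 2 gets 0.
- Y → Player I plays B (best of -1, 5, 0, -4, 2); Player 2 gets 5.
- Z → Player I plays E (best of 1, 3, -3, 1, 7); Player 2 gets -3.
Maximizing over -2, 0, 5, -3, Player 2 chooses Y. Subgame-perfect outcome: (B, Y) with payoffs (5, 5).
Now find the simultaneous Nash equilibrium.
Player I's best replies: W→D; X→D; Y→B; Z→E.
Player 2's best replies: A→Y; B→X; C→X; D→X; E→X.
The unique mutual best reply is (D, X), giving (0, 0).
Sequential outcome (B, Y) differs from the Nash profile (D, X).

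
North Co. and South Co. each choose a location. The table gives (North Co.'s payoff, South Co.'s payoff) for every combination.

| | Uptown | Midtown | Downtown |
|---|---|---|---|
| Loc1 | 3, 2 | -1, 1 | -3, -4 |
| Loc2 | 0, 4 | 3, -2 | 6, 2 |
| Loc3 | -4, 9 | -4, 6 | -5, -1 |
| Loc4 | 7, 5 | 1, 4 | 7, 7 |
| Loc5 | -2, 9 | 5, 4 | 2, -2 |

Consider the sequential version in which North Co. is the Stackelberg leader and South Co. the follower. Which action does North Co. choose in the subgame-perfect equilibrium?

Loc4

Work backward from South Co.'s decision.
- Loc1: South Co. compares 2, 1, -4 and picks Uptown; North Co. would get 3.
- Loc2: South Co. compares 4, -2, 2 and picks Uptown; North Co. would get 0.
- Loc3: South Co. compares 9, 6, -1 and picks Uptown; North Co. would get -4.
- Loc4: South Co. compares 5, 4, 7 and picks Downtown; North Co. would get 7.
- Loc5: South Co. compares 9, 4, -2 and picks Uptown; North Co. would get -2.
Among 3, 0, -4, 7, -2, the best is 7 at Loc4. Subgame-perfect outcome: (Loc4, Downtown) with payoffs (7, 7).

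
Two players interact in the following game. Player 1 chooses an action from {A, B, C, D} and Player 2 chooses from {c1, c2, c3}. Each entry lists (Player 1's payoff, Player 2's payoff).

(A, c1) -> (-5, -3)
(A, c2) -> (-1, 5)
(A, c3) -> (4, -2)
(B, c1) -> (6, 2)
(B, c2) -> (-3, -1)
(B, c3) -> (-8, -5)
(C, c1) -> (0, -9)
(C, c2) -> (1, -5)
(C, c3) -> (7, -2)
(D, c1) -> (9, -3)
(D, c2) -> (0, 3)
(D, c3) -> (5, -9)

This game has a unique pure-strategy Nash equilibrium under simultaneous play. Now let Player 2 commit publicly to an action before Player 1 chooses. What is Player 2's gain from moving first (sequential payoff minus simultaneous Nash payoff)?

Solve by backward induction (Player 2 leads).
- c1: Player 1 compares -5, 6, 0, 9 and picks D; Player 2 would get -3.
- c2: Player 1 compares -1, -3, 1, 0 and picks C; Player 2 would get -5.
- c3: Player 1 compares 4, -8, 7, 5 and picks C; Player 2 would get -2.
Maximizing over -3, -5, -2, Player 2 chooses c3. Subgame-perfect outcome: (C, c3) with payoffs (7, -2).
Under simultaneous play:
Player 1's best replies: c1→D; c2→C; c3→C.
Player 2's best replies: A→c2; B→c1; C→c3; D→c2.
The unique mutual best reply is (C, c3), giving (7, -2).
Player 2's commitment gain: -2 − -2 = 0.

0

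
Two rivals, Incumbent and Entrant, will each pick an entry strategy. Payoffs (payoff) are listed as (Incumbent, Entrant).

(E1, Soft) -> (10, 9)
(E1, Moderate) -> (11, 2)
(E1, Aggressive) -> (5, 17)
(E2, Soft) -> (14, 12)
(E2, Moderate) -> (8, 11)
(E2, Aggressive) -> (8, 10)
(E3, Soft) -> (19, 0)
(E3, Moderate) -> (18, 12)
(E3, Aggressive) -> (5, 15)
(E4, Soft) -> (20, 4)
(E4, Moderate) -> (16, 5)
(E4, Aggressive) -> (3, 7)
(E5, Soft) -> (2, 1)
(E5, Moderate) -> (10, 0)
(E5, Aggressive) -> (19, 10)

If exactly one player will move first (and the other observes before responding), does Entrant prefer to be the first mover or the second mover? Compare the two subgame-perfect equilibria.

If Incumbent leads: Entrant's best replies are E1→Aggressive, E2→Soft, E3→Aggressive, E4→Aggressive, E5→Aggressive; Incumbent's induced payoffs 5, 14, 5, 3, 19; outcome (E5, Aggressive), payoffs (19, 10).
If Entrant leads: Incumbent's best replies are Soft→E4, Moderate→E3, Aggressive→E5; Entrant's induced payoffs 4, 12, 10; outcome (E3, Moderate), payoffs (18, 12).
Entrant gets 12 moving first and 10 moving second, so Entrant prefers to move first.

first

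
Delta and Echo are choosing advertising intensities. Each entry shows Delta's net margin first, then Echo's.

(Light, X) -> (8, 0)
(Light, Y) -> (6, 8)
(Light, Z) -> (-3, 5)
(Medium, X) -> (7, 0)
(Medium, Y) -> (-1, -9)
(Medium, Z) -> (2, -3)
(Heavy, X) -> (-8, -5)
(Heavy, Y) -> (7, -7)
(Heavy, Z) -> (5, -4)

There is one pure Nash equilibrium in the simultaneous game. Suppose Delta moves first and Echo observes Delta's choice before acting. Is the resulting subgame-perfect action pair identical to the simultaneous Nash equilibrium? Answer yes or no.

no

Echo best-responds to each possible Delta move:
- Light: BR = Y, leader payoff 6.
- Medium: BR = X, leader payoff 7.
- Heavy: BR = Z, leader payoff 5.
Delta's induced payoffs are 6, 7, 5, so Delta commits to Medium. Subgame-perfect outcome: (Medium, X) with payoffs (7, 0).
For the simultaneous game, intersect best replies.
Delta's best replies: X→Light; Y→Heavy; Z→Heavy.
Echo's best replies: Light→Y; Medium→X; Heavy→Z.
Only (Heavy, Z) has each player best-responding; Nash payoffs (5, -4).
Sequential outcome (Medium, X) differs from the Nash profile (Heavy, Z).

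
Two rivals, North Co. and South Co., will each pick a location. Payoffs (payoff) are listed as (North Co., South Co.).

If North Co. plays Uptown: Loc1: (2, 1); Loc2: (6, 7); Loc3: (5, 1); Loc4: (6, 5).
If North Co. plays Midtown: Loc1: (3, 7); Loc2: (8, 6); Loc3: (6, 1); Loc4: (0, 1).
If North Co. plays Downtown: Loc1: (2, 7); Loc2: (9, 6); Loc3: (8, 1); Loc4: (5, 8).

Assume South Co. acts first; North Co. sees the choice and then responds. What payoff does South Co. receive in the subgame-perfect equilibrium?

7

Solve by backward induction (South Co. leads).
- Loc1 → North Co. plays Midtown (best of 2, 3, 2); South Co. gets 7.
- Loc2 → North Co. plays Downtown (best of 6, 8, 9); South Co. gets 6.
- Loc3 → North Co. plays Downtown (best of 5, 6, 8); South Co. gets 1.
- Loc4 → North Co. plays Uptown (best of 6, 0, 5); South Co. gets 5.
Maximizing over 7, 6, 1, 5, South Co. chooses Loc1. Subgame-perfect outcome: (Midtown, Loc1) with payoffs (3, 7).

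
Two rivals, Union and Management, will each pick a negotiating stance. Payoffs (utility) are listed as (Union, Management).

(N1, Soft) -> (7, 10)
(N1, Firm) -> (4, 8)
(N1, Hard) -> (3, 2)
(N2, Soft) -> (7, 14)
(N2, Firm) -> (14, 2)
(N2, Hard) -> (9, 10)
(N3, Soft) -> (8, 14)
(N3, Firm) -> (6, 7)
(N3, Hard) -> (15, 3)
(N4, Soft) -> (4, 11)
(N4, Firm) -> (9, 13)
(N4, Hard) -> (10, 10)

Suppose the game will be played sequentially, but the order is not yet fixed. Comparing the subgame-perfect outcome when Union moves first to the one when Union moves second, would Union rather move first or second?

If Union leads: Management's best replies are N1→Soft, N2→Soft, N3→Soft, N4→Firm; Union's induced payoffs 7, 7, 8, 9; outcome (N4, Firm), payoffs (9, 13).
If Management leads: Union's best replies are Soft→N3, Firm→N2, Hard→N3; Management's induced payoffs 14, 2, 3; outcome (N3, Soft), payoffs (8, 14).
Union gets 9 moving first and 8 moving second, so Union prefers to move first.

first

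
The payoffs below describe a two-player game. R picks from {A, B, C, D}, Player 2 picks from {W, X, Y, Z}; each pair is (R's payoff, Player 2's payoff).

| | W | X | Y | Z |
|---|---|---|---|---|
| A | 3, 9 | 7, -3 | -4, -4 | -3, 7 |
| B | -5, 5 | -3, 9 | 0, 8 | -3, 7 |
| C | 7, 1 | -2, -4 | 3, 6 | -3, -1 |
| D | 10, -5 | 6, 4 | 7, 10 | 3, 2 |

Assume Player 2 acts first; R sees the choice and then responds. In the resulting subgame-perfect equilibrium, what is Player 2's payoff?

R best-responds to each possible Player 2 move:
- W: R compares 3, -5, 7, 10 and picks D; Player 2 would get -5.
- X: R compares 7, -3, -2, 6 and picks A; Player 2 would get -3.
- Y: R compares -4, 0, 3, 7 and picks D; Player 2 would get 10.
- Z: R compares -3, -3, -3, 3 and picks D; Player 2 would get 2.
Among -5, -3, 10, 2, the best is 10 at Y. Subgame-perfect outcome: (D, Y) with payoffs (7, 10).

10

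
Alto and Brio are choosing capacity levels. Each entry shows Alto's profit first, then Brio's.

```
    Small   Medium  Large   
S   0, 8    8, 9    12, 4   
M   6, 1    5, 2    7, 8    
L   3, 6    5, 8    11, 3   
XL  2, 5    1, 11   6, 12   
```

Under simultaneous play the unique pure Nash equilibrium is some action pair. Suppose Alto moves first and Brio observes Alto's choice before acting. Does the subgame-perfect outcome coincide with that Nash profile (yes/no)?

yes

Brio best-responds to each possible Alto move:
- S: Brio compares 8, 9, 4 and picks Medium; Alto would get 8.
- M: Brio compares 1, 2, 8 and picks Large; Alto would get 7.
- L: Brio compares 6, 8, 3 and picks Medium; Alto would get 5.
- XL: Brio compares 5, 11, 12 and picks Large; Alto would get 6.
Among 8, 7, 5, 6, the best is 8 at S. Subgame-perfect outcome: (S, Medium) with payoffs (8, 9).
Under simultaneous play:
Alto's best replies: Small→M; Medium→S; Large→S.
Brio's best replies: S→Medium; M→Large; L→Medium; XL→Large.
Only (S, Medium) has each player best-responding; Nash payoffs (8, 9).
Sequential outcome (S, Medium) coincides with the Nash profile (S, Medium).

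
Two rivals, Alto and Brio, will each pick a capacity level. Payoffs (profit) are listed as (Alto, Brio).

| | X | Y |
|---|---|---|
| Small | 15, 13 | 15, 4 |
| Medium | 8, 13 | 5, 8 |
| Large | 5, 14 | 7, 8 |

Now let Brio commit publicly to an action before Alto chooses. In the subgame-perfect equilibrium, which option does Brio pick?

Backward induction with Brio moving first.
- X → Alto plays Small (best of 15, 8, 5); Brio gets 13.
- Y → Alto plays Small (best of 15, 5, 7); Brio gets 4.
Among 13, 4, the best is 13 at X. Subgame-perfect outcome: (Small, X) with payoffs (15, 13).

X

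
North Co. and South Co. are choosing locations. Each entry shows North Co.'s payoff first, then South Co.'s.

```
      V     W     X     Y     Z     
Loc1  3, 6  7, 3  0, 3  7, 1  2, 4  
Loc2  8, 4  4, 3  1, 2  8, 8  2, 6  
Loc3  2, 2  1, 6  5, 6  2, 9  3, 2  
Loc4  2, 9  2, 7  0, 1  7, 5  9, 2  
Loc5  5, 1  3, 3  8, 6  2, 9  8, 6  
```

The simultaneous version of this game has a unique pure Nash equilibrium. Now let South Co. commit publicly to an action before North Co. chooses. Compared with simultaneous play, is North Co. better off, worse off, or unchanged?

unchanged

Backward induction with South Co. moving first.
- V: BR = Loc2, leader payoff 4.
- W: BR = Loc1, leader payoff 3.
- X: BR = Loc5, leader payoff 6.
- Y: BR = Loc2, leader payoff 8.
- Z: BR = Loc4, leader payoff 2.
South Co.'s induced payoffs are 4, 3, 6, 8, 2, so South Co. commits to Y. Subgame-perfect outcome: (Loc2, Y) with payoffs (8, 8).
Now find the simultaneous Nash equilibrium.
North Co.'s best replies: V→Loc2; W→Loc1; X→Loc5; Y→Loc2; Z→Loc4.
South Co.'s best replies: Loc1→V; Loc2→Y; Loc3→Y; Loc4→V; Loc5→Y.
Only (Loc2, Y) has each player best-responding; Nash payoffs (8, 8).
North Co. earns 8 sequentially versus 8 at the Nash outcome: unchanged.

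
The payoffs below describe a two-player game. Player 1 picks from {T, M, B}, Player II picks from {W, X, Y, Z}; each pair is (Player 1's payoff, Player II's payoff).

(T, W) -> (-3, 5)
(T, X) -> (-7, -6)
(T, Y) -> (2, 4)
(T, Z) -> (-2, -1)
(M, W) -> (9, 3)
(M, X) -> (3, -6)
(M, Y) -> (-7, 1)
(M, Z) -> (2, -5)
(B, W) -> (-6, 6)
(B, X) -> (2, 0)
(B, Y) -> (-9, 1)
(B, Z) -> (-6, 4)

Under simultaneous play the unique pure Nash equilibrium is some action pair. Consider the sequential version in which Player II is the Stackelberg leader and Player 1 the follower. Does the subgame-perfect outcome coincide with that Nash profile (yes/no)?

Player 1 best-responds to each possible Player II move:
- W: BR = M, leader payoff 3.
- X: BR = M, leader payoff -6.
- Y: BR = T, leader payoff 4.
- Z: BR = M, leader payoff -5.
Maximizing over 3, -6, 4, -5, Player II chooses Y. Subgame-perfect outcome: (T, Y) with payoffs (2, 4).
For the simultaneous game, intersect best replies.
Player 1's best replies: W→M; X→M; Y→T; Z→M.
Player II's best replies: T→W; M→W; B→W.
The unique mutual best reply is (M, W), giving (9, 3).
Sequential outcome (T, Y) differs from the Nash profile (M, W).

no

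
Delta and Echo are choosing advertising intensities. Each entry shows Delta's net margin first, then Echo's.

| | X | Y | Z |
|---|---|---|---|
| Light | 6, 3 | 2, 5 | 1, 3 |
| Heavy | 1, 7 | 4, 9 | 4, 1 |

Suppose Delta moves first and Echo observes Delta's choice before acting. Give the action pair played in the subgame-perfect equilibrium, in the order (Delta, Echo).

Backward induction with Delta moving first.
- Light → Echo plays Y (best of 3, 5, 3); Delta gets 2.
- Heavy → Echo plays Y (best of 7, 9, 1); Delta gets 4.
Maximizing over 2, 4, Delta chooses Heavy. Subgame-perfect outcome: (Heavy, Y) with payoffs (4, 9).

(Heavy, Y)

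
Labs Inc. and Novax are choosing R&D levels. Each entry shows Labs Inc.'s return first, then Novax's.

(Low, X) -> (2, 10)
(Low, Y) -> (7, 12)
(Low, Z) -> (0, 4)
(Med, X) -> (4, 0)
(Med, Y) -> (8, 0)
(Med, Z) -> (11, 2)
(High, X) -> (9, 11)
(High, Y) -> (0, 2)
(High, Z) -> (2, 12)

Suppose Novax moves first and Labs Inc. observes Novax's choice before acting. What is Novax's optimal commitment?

X

Backward induction with Novax moving first.
- X: Labs Inc. compares 2, 4, 9 and picks High; Novax would get 11.
- Y: Labs Inc. compares 7, 8, 0 and picks Med; Novax would get 0.
- Z: Labs Inc. compares 0, 11, 2 and picks Med; Novax would get 2.
Novax's induced payoffs are 11, 0, 2, so Novax commits to X. Subgame-perfect outcome: (High, X) with payoffs (9, 11).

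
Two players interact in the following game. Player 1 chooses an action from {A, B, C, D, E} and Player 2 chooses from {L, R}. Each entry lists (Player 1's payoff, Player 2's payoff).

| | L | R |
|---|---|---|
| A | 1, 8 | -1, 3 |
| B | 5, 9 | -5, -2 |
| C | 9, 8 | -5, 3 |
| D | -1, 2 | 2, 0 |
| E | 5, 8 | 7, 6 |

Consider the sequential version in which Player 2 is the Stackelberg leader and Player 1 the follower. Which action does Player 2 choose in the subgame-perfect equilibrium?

L

Backward induction with Player 2 moving first.
- L: BR = C, leader payoff 8.
- R: BR = E, leader payoff 6.
Player 2's induced payoffs are 8, 6, so Player 2 commits to L. Subgame-perfect outcome: (C, L) with payoffs (9, 8).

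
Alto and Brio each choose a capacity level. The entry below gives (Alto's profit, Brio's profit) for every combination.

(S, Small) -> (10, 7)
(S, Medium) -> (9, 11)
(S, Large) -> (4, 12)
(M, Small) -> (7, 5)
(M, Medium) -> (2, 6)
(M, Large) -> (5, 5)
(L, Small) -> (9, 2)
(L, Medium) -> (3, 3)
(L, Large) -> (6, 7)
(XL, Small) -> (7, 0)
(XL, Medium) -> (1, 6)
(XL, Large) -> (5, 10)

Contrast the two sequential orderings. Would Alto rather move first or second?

second

If Alto leads: Brio's best replies are S→Large, M→Medium, L→Large, XL→Large; Alto's induced payoffs 4, 2, 6, 5; outcome (L, Large), payoffs (6, 7).
If Brio leads: Alto's best replies are Small→S, Medium→S, Large→L; Brio's induced payoffs 7, 11, 7; outcome (S, Medium), payoffs (9, 11).
Alto gets 6 moving first and 9 moving second, so Alto prefers to move second.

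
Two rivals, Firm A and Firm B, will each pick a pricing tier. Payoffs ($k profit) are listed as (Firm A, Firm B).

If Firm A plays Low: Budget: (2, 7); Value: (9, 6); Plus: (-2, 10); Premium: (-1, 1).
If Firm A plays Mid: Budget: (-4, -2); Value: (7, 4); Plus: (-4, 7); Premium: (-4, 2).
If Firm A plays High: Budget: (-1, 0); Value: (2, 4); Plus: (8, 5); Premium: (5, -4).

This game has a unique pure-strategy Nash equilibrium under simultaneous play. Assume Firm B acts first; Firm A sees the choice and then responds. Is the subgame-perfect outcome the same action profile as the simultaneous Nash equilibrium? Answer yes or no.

Work backward from Firm A's decision.
- Budget: BR = Low, leader payoff 7.
- Value: BR = Low, leader payoff 6.
- Plus: BR = High, leader payoff 5.
- Premium: BR = High, leader payoff -4.
Maximizing over 7, 6, 5, -4, Firm B chooses Budget. Subgame-perfect outcome: (Low, Budget) with payoffs (2, 7).
Now find the simultaneous Nash equilibrium.
Firm A's best replies: Budget→Low; Value→Low; Plus→High; Premium→High.
Firm B's best replies: Low→Plus; Mid→Plus; High→Plus.
Only (High, Plus) has each player best-responding; Nash payoffs (8, 5).
Sequential outcome (Low, Budget) differs from the Nash profile (High, Plus).

no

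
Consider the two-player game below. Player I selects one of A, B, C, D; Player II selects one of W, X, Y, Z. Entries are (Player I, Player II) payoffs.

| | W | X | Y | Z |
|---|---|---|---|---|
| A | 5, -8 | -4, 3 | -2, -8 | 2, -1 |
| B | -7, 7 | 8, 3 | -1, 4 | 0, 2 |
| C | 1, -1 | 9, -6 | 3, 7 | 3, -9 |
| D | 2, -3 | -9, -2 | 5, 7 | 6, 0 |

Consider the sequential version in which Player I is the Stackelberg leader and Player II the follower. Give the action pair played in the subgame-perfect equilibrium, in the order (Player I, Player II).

(D, Y)

Backward induction with Player I moving first.
- A: BR = X, leader payoff -4.
- B: BR = W, leader payoff -7.
- C: BR = Y, leader payoff 3.
- D: BR = Y, leader payoff 5.
Among -4, -7, 3, 5, the best is 5 at D. Subgame-perfect outcome: (D, Y) with payoffs (5, 7).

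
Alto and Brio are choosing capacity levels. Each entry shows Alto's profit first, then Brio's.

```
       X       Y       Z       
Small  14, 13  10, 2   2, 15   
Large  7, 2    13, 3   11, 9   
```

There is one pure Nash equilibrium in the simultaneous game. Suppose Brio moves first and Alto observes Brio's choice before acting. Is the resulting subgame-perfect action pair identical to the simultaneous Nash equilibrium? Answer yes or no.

Alto best-responds to each possible Brio move:
- X: BR = Small, leader payoff 13.
- Y: BR = Large, leader payoff 3.
- Z: BR = Large, leader payoff 9.
Brio's induced payoffs are 13, 3, 9, so Brio commits to X. Subgame-perfect outcome: (Small, X) with payoffs (14, 13).
For the simultaneous game, intersect best replies.
Alto's best replies: X→Small; Y→Large; Z→Large.
Brio's best replies: Small→Z; Large→Z.
Only (Large, Z) has each player best-responding; Nash payoffs (11, 9).
Sequential outcome (Small, X) differs from the Nash profile (Large, Z).

no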